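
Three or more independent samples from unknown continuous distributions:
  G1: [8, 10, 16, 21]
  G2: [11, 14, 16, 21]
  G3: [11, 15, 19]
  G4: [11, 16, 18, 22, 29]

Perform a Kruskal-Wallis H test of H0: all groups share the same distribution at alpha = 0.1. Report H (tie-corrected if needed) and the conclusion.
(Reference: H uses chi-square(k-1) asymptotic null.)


Step 1: Combine all N = 16 observations and assign midranks.
sorted (value, group, rank): (8,G1,1), (10,G1,2), (11,G2,4), (11,G3,4), (11,G4,4), (14,G2,6), (15,G3,7), (16,G1,9), (16,G2,9), (16,G4,9), (18,G4,11), (19,G3,12), (21,G1,13.5), (21,G2,13.5), (22,G4,15), (29,G4,16)
Step 2: Sum ranks within each group.
R_1 = 25.5 (n_1 = 4)
R_2 = 32.5 (n_2 = 4)
R_3 = 23 (n_3 = 3)
R_4 = 55 (n_4 = 5)
Step 3: H = 12/(N(N+1)) * sum(R_i^2/n_i) - 3(N+1)
     = 12/(16*17) * (25.5^2/4 + 32.5^2/4 + 23^2/3 + 55^2/5) - 3*17
     = 0.044118 * 1207.96 - 51
     = 2.292279.
Step 4: Ties present; correction factor C = 1 - 54/(16^3 - 16) = 0.986765. Corrected H = 2.292279 / 0.986765 = 2.323025.
Step 5: Under H0, H ~ chi^2(3); p-value = 0.508124.
Step 6: alpha = 0.1. fail to reject H0.

H = 2.3230, df = 3, p = 0.508124, fail to reject H0.


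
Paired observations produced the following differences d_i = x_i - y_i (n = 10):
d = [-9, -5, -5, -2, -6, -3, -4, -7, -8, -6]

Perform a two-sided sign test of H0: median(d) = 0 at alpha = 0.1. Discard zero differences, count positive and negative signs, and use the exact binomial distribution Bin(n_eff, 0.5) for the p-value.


Step 1: Discard zero differences. Original n = 10; n_eff = number of nonzero differences = 10.
Nonzero differences (with sign): -9, -5, -5, -2, -6, -3, -4, -7, -8, -6
Step 2: Count signs: positive = 0, negative = 10.
Step 3: Under H0: P(positive) = 0.5, so the number of positives S ~ Bin(10, 0.5).
Step 4: Two-sided exact p-value = sum of Bin(10,0.5) probabilities at or below the observed probability = 0.001953.
Step 5: alpha = 0.1. reject H0.

n_eff = 10, pos = 0, neg = 10, p = 0.001953, reject H0.


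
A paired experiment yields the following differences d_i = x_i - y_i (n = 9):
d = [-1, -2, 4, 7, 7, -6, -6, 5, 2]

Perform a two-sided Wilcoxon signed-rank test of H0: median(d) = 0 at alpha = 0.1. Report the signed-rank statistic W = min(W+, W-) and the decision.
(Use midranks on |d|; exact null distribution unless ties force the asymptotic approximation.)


Step 1: Drop any zero differences (none here) and take |d_i|.
|d| = [1, 2, 4, 7, 7, 6, 6, 5, 2]
Step 2: Midrank |d_i| (ties get averaged ranks).
ranks: |1|->1, |2|->2.5, |4|->4, |7|->8.5, |7|->8.5, |6|->6.5, |6|->6.5, |5|->5, |2|->2.5
Step 3: Attach original signs; sum ranks with positive sign and with negative sign.
W+ = 4 + 8.5 + 8.5 + 5 + 2.5 = 28.5
W- = 1 + 2.5 + 6.5 + 6.5 = 16.5
(Check: W+ + W- = 45 should equal n(n+1)/2 = 45.)
Step 4: Test statistic W = min(W+, W-) = 16.5.
Step 5: Ties in |d|, so use the tie-corrected normal approximation.
        E[W] = n(n+1)/4 = 9*10/4 = 22.5.
        Tie groups: |d|=2 (t=2), |d|=6 (t=2), |d|=7 (t=2); sum(t^3 - t) = 18.
        Var[W] = n(n+1)(2n+1)/24 - sum(t^3-t)/48 = 1710/24 - 18/48 = 70.875.
        z = (W - E[W]) / sqrt(Var[W]) = (16.5 - 22.5) / 8.4187 = -0.7127.
        Two-sided p = 2*Phi(z) = 0.476033.
Step 6: alpha = 0.1. fail to reject H0.

W+ = 28.5, W- = 16.5, W = min = 16.5, p = 0.476033, fail to reject H0.


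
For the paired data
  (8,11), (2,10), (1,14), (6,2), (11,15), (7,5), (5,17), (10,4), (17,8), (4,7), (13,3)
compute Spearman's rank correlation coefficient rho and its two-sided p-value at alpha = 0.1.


Step 1: Rank x and y separately (midranks; no ties here).
rank(x): 8->7, 2->2, 1->1, 6->5, 11->9, 7->6, 5->4, 10->8, 17->11, 4->3, 13->10
rank(y): 11->8, 10->7, 14->9, 2->1, 15->10, 5->4, 17->11, 4->3, 8->6, 7->5, 3->2
Step 2: d_i = R_x(i) - R_y(i); compute d_i^2.
  (7-8)^2=1, (2-7)^2=25, (1-9)^2=64, (5-1)^2=16, (9-10)^2=1, (6-4)^2=4, (4-11)^2=49, (8-3)^2=25, (11-6)^2=25, (3-5)^2=4, (10-2)^2=64
sum(d^2) = 278.
Step 3: rho = 1 - 6*278 / (11*(11^2 - 1)) = 1 - 1668/1320 = -0.263636.
Step 4: Under H0, t = rho * sqrt((n-2)/(1-rho^2)) = -0.8199 ~ t(9).
Step 5: Two-sided p-value from the t-distribution with 9 df = 0.433441.
Step 6: alpha = 0.1. fail to reject H0.

rho = -0.2636, p = 0.433441, fail to reject H0 at alpha = 0.1.


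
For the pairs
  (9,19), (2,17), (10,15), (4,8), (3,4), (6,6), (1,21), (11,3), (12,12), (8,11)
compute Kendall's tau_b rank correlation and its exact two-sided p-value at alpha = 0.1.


Step 1: Enumerate the 45 unordered pairs (i,j) with i<j and classify each by sign(x_j-x_i) * sign(y_j-y_i).
  (1,2):dx=-7,dy=-2->C; (1,3):dx=+1,dy=-4->D; (1,4):dx=-5,dy=-11->C; (1,5):dx=-6,dy=-15->C
  (1,6):dx=-3,dy=-13->C; (1,7):dx=-8,dy=+2->D; (1,8):dx=+2,dy=-16->D; (1,9):dx=+3,dy=-7->D
  (1,10):dx=-1,dy=-8->C; (2,3):dx=+8,dy=-2->D; (2,4):dx=+2,dy=-9->D; (2,5):dx=+1,dy=-13->D
  (2,6):dx=+4,dy=-11->D; (2,7):dx=-1,dy=+4->D; (2,8):dx=+9,dy=-14->D; (2,9):dx=+10,dy=-5->D
  (2,10):dx=+6,dy=-6->D; (3,4):dx=-6,dy=-7->C; (3,5):dx=-7,dy=-11->C; (3,6):dx=-4,dy=-9->C
  (3,7):dx=-9,dy=+6->D; (3,8):dx=+1,dy=-12->D; (3,9):dx=+2,dy=-3->D; (3,10):dx=-2,dy=-4->C
  (4,5):dx=-1,dy=-4->C; (4,6):dx=+2,dy=-2->D; (4,7):dx=-3,dy=+13->D; (4,8):dx=+7,dy=-5->D
  (4,9):dx=+8,dy=+4->C; (4,10):dx=+4,dy=+3->C; (5,6):dx=+3,dy=+2->C; (5,7):dx=-2,dy=+17->D
  (5,8):dx=+8,dy=-1->D; (5,9):dx=+9,dy=+8->C; (5,10):dx=+5,dy=+7->C; (6,7):dx=-5,dy=+15->D
  (6,8):dx=+5,dy=-3->D; (6,9):dx=+6,dy=+6->C; (6,10):dx=+2,dy=+5->C; (7,8):dx=+10,dy=-18->D
  (7,9):dx=+11,dy=-9->D; (7,10):dx=+7,dy=-10->D; (8,9):dx=+1,dy=+9->C; (8,10):dx=-3,dy=+8->D
  (9,10):dx=-4,dy=-1->C
Step 2: C = 19, D = 26, total pairs = 45.
Step 3: tau = (C - D)/(n(n-1)/2) = (19 - 26)/45 = -0.155556.
Step 4: Exact two-sided p-value (enumerate n! = 3628800 permutations of y under H0): p = 0.600654.
Step 5: alpha = 0.1. fail to reject H0.

tau_b = -0.1556 (C=19, D=26), p = 0.600654, fail to reject H0.


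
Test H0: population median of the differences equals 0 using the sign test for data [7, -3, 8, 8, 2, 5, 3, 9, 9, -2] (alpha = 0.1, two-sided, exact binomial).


Step 1: Discard zero differences. Original n = 10; n_eff = number of nonzero differences = 10.
Nonzero differences (with sign): +7, -3, +8, +8, +2, +5, +3, +9, +9, -2
Step 2: Count signs: positive = 8, negative = 2.
Step 3: Under H0: P(positive) = 0.5, so the number of positives S ~ Bin(10, 0.5).
Step 4: Two-sided exact p-value = sum of Bin(10,0.5) probabilities at or below the observed probability = 0.109375.
Step 5: alpha = 0.1. fail to reject H0.

n_eff = 10, pos = 8, neg = 2, p = 0.109375, fail to reject H0.


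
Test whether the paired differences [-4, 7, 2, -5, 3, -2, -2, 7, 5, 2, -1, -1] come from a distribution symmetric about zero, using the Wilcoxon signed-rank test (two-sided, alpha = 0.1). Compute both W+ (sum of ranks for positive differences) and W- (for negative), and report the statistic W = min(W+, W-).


Step 1: Drop any zero differences (none here) and take |d_i|.
|d| = [4, 7, 2, 5, 3, 2, 2, 7, 5, 2, 1, 1]
Step 2: Midrank |d_i| (ties get averaged ranks).
ranks: |4|->8, |7|->11.5, |2|->4.5, |5|->9.5, |3|->7, |2|->4.5, |2|->4.5, |7|->11.5, |5|->9.5, |2|->4.5, |1|->1.5, |1|->1.5
Step 3: Attach original signs; sum ranks with positive sign and with negative sign.
W+ = 11.5 + 4.5 + 7 + 11.5 + 9.5 + 4.5 = 48.5
W- = 8 + 9.5 + 4.5 + 4.5 + 1.5 + 1.5 = 29.5
(Check: W+ + W- = 78 should equal n(n+1)/2 = 78.)
Step 4: Test statistic W = min(W+, W-) = 29.5.
Step 5: Ties in |d|, so use the tie-corrected normal approximation.
        E[W] = n(n+1)/4 = 12*13/4 = 39.
        Tie groups: |d|=1 (t=2), |d|=2 (t=4), |d|=5 (t=2), |d|=7 (t=2); sum(t^3 - t) = 78.
        Var[W] = n(n+1)(2n+1)/24 - sum(t^3-t)/48 = 3900/24 - 78/48 = 160.875.
        z = (W - E[W]) / sqrt(Var[W]) = (29.5 - 39) / 12.6837 = -0.7490.
        Two-sided p = 2*Phi(z) = 0.453860.
Step 6: alpha = 0.1. fail to reject H0.

W+ = 48.5, W- = 29.5, W = min = 29.5, p = 0.453860, fail to reject H0.


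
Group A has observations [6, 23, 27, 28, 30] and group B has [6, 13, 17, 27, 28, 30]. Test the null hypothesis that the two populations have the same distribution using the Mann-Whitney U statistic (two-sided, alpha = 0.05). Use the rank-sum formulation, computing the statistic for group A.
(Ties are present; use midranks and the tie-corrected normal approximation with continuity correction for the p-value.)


Step 1: Combine and sort all 11 observations; assign midranks.
sorted (value, group): (6,X), (6,Y), (13,Y), (17,Y), (23,X), (27,X), (27,Y), (28,X), (28,Y), (30,X), (30,Y)
ranks: 6->1.5, 6->1.5, 13->3, 17->4, 23->5, 27->6.5, 27->6.5, 28->8.5, 28->8.5, 30->10.5, 30->10.5
Step 2: Rank sum for X: R1 = 1.5 + 5 + 6.5 + 8.5 + 10.5 = 32.
Step 3: U_X = R1 - n1(n1+1)/2 = 32 - 5*6/2 = 32 - 15 = 17.
       U_Y = n1*n2 - U_X = 30 - 17 = 13.
Step 4: Ties are present, so use the tie-corrected normal approximation (with continuity correction) for the p-value.
Step 5: p-value = 0.782252; compare to alpha = 0.05. fail to reject H0.

U_X = 17, p = 0.782252, fail to reject H0 at alpha = 0.05.


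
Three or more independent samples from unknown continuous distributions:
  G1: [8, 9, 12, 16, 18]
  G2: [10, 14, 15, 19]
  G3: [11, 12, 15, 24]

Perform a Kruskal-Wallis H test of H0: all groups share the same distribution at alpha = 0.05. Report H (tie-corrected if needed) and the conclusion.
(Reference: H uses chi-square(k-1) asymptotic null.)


Step 1: Combine all N = 13 observations and assign midranks.
sorted (value, group, rank): (8,G1,1), (9,G1,2), (10,G2,3), (11,G3,4), (12,G1,5.5), (12,G3,5.5), (14,G2,7), (15,G2,8.5), (15,G3,8.5), (16,G1,10), (18,G1,11), (19,G2,12), (24,G3,13)
Step 2: Sum ranks within each group.
R_1 = 29.5 (n_1 = 5)
R_2 = 30.5 (n_2 = 4)
R_3 = 31 (n_3 = 4)
Step 3: H = 12/(N(N+1)) * sum(R_i^2/n_i) - 3(N+1)
     = 12/(13*14) * (29.5^2/5 + 30.5^2/4 + 31^2/4) - 3*14
     = 0.065934 * 646.862 - 42
     = 0.650275.
Step 4: Ties present; correction factor C = 1 - 12/(13^3 - 13) = 0.994505. Corrected H = 0.650275 / 0.994505 = 0.653867.
Step 5: Under H0, H ~ chi^2(2); p-value = 0.721132.
Step 6: alpha = 0.05. fail to reject H0.

H = 0.6539, df = 2, p = 0.721132, fail to reject H0.


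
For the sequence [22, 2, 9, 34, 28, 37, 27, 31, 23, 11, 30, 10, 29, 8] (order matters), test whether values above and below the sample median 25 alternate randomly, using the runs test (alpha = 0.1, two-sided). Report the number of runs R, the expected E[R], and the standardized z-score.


Step 1: Compute median = 25; label A = above, B = below.
Labels in order: BBBAAAAABBABAB  (n_A = 7, n_B = 7)
Step 2: Count runs R = 7.
Step 3: Under H0 (random ordering), E[R] = 2*n_A*n_B/(n_A+n_B) + 1 = 2*7*7/14 + 1 = 8.0000.
        Var[R] = 2*n_A*n_B*(2*n_A*n_B - n_A - n_B) / ((n_A+n_B)^2 * (n_A+n_B-1)) = 8232/2548 = 3.2308.
        SD[R] = 1.7974.
Step 4: Continuity-corrected z = (R + 0.5 - E[R]) / SD[R] = (7 + 0.5 - 8.0000) / 1.7974 = -0.2782.
Step 5: Two-sided p-value via normal approximation = 2*(1 - Phi(|z|)) = 0.780879.
Step 6: alpha = 0.1. fail to reject H0.

R = 7, z = -0.2782, p = 0.780879, fail to reject H0.


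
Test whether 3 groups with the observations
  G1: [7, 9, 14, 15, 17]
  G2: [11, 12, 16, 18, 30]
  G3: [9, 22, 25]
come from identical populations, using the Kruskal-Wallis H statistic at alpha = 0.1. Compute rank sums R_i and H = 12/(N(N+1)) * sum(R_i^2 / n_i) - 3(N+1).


Step 1: Combine all N = 13 observations and assign midranks.
sorted (value, group, rank): (7,G1,1), (9,G1,2.5), (9,G3,2.5), (11,G2,4), (12,G2,5), (14,G1,6), (15,G1,7), (16,G2,8), (17,G1,9), (18,G2,10), (22,G3,11), (25,G3,12), (30,G2,13)
Step 2: Sum ranks within each group.
R_1 = 25.5 (n_1 = 5)
R_2 = 40 (n_2 = 5)
R_3 = 25.5 (n_3 = 3)
Step 3: H = 12/(N(N+1)) * sum(R_i^2/n_i) - 3(N+1)
     = 12/(13*14) * (25.5^2/5 + 40^2/5 + 25.5^2/3) - 3*14
     = 0.065934 * 666.8 - 42
     = 1.964835.
Step 4: Ties present; correction factor C = 1 - 6/(13^3 - 13) = 0.997253. Corrected H = 1.964835 / 0.997253 = 1.970248.
Step 5: Under H0, H ~ chi^2(2); p-value = 0.373393.
Step 6: alpha = 0.1. fail to reject H0.

H = 1.9702, df = 2, p = 0.373393, fail to reject H0.


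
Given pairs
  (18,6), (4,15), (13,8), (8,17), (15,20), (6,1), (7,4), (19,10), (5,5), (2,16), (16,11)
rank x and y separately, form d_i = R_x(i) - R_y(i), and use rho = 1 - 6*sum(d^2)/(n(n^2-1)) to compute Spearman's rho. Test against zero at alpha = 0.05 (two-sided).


Step 1: Rank x and y separately (midranks; no ties here).
rank(x): 18->10, 4->2, 13->7, 8->6, 15->8, 6->4, 7->5, 19->11, 5->3, 2->1, 16->9
rank(y): 6->4, 15->8, 8->5, 17->10, 20->11, 1->1, 4->2, 10->6, 5->3, 16->9, 11->7
Step 2: d_i = R_x(i) - R_y(i); compute d_i^2.
  (10-4)^2=36, (2-8)^2=36, (7-5)^2=4, (6-10)^2=16, (8-11)^2=9, (4-1)^2=9, (5-2)^2=9, (11-6)^2=25, (3-3)^2=0, (1-9)^2=64, (9-7)^2=4
sum(d^2) = 212.
Step 3: rho = 1 - 6*212 / (11*(11^2 - 1)) = 1 - 1272/1320 = 0.036364.
Step 4: Under H0, t = rho * sqrt((n-2)/(1-rho^2)) = 0.1092 ~ t(9).
Step 5: Two-sided p-value from the t-distribution with 9 df = 0.915468.
Step 6: alpha = 0.05. fail to reject H0.

rho = 0.0364, p = 0.915468, fail to reject H0 at alpha = 0.05.


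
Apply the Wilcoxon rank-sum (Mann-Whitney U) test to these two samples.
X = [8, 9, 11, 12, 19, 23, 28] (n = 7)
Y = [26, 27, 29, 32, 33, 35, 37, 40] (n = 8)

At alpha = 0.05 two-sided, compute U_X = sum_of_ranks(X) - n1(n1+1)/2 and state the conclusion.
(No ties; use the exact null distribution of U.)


Step 1: Combine and sort all 15 observations; assign midranks.
sorted (value, group): (8,X), (9,X), (11,X), (12,X), (19,X), (23,X), (26,Y), (27,Y), (28,X), (29,Y), (32,Y), (33,Y), (35,Y), (37,Y), (40,Y)
ranks: 8->1, 9->2, 11->3, 12->4, 19->5, 23->6, 26->7, 27->8, 28->9, 29->10, 32->11, 33->12, 35->13, 37->14, 40->15
Step 2: Rank sum for X: R1 = 1 + 2 + 3 + 4 + 5 + 6 + 9 = 30.
Step 3: U_X = R1 - n1(n1+1)/2 = 30 - 7*8/2 = 30 - 28 = 2.
       U_Y = n1*n2 - U_X = 56 - 2 = 54.
Step 4: No ties, so the exact null distribution of U (based on enumerating the C(15,7) = 6435 equally likely rank assignments) gives the two-sided p-value.
Step 5: p-value = 0.001243; compare to alpha = 0.05. reject H0.

U_X = 2, p = 0.001243, reject H0 at alpha = 0.05.


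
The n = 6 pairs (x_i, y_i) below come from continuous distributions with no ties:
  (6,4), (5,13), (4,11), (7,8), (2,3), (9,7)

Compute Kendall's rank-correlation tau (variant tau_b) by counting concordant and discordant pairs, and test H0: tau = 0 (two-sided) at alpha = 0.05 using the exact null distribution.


Step 1: Enumerate the 15 unordered pairs (i,j) with i<j and classify each by sign(x_j-x_i) * sign(y_j-y_i).
  (1,2):dx=-1,dy=+9->D; (1,3):dx=-2,dy=+7->D; (1,4):dx=+1,dy=+4->C; (1,5):dx=-4,dy=-1->C
  (1,6):dx=+3,dy=+3->C; (2,3):dx=-1,dy=-2->C; (2,4):dx=+2,dy=-5->D; (2,5):dx=-3,dy=-10->C
  (2,6):dx=+4,dy=-6->D; (3,4):dx=+3,dy=-3->D; (3,5):dx=-2,dy=-8->C; (3,6):dx=+5,dy=-4->D
  (4,5):dx=-5,dy=-5->C; (4,6):dx=+2,dy=-1->D; (5,6):dx=+7,dy=+4->C
Step 2: C = 8, D = 7, total pairs = 15.
Step 3: tau = (C - D)/(n(n-1)/2) = (8 - 7)/15 = 0.066667.
Step 4: Exact two-sided p-value (enumerate n! = 720 permutations of y under H0): p = 1.000000.
Step 5: alpha = 0.05. fail to reject H0.

tau_b = 0.0667 (C=8, D=7), p = 1.000000, fail to reject H0.


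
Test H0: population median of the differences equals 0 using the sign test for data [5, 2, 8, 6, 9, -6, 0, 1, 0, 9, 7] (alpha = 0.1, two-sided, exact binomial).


Step 1: Discard zero differences. Original n = 11; n_eff = number of nonzero differences = 9.
Nonzero differences (with sign): +5, +2, +8, +6, +9, -6, +1, +9, +7
Step 2: Count signs: positive = 8, negative = 1.
Step 3: Under H0: P(positive) = 0.5, so the number of positives S ~ Bin(9, 0.5).
Step 4: Two-sided exact p-value = sum of Bin(9,0.5) probabilities at or below the observed probability = 0.039062.
Step 5: alpha = 0.1. reject H0.

n_eff = 9, pos = 8, neg = 1, p = 0.039062, reject H0.


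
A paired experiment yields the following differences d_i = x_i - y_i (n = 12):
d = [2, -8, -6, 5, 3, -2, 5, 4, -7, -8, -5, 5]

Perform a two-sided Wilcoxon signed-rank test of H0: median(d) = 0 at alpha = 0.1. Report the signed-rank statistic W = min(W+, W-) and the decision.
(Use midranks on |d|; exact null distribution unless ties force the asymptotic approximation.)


Step 1: Drop any zero differences (none here) and take |d_i|.
|d| = [2, 8, 6, 5, 3, 2, 5, 4, 7, 8, 5, 5]
Step 2: Midrank |d_i| (ties get averaged ranks).
ranks: |2|->1.5, |8|->11.5, |6|->9, |5|->6.5, |3|->3, |2|->1.5, |5|->6.5, |4|->4, |7|->10, |8|->11.5, |5|->6.5, |5|->6.5
Step 3: Attach original signs; sum ranks with positive sign and with negative sign.
W+ = 1.5 + 6.5 + 3 + 6.5 + 4 + 6.5 = 28
W- = 11.5 + 9 + 1.5 + 10 + 11.5 + 6.5 = 50
(Check: W+ + W- = 78 should equal n(n+1)/2 = 78.)
Step 4: Test statistic W = min(W+, W-) = 28.
Step 5: Ties in |d|, so use the tie-corrected normal approximation.
        E[W] = n(n+1)/4 = 12*13/4 = 39.
        Tie groups: |d|=2 (t=2), |d|=5 (t=4), |d|=8 (t=2); sum(t^3 - t) = 72.
        Var[W] = n(n+1)(2n+1)/24 - sum(t^3-t)/48 = 3900/24 - 72/48 = 161.
        z = (W - E[W]) / sqrt(Var[W]) = (28 - 39) / 12.6886 = -0.8669.
        Two-sided p = 2*Phi(z) = 0.385985.
Step 6: alpha = 0.1. fail to reject H0.

W+ = 28, W- = 50, W = min = 28, p = 0.385985, fail to reject H0.


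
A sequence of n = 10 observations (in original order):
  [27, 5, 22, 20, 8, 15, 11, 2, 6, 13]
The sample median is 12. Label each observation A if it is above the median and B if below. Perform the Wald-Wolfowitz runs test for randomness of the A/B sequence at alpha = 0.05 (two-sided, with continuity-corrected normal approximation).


Step 1: Compute median = 12; label A = above, B = below.
Labels in order: ABAABABBBA  (n_A = 5, n_B = 5)
Step 2: Count runs R = 7.
Step 3: Under H0 (random ordering), E[R] = 2*n_A*n_B/(n_A+n_B) + 1 = 2*5*5/10 + 1 = 6.0000.
        Var[R] = 2*n_A*n_B*(2*n_A*n_B - n_A - n_B) / ((n_A+n_B)^2 * (n_A+n_B-1)) = 2000/900 = 2.2222.
        SD[R] = 1.4907.
Step 4: Continuity-corrected z = (R - 0.5 - E[R]) / SD[R] = (7 - 0.5 - 6.0000) / 1.4907 = 0.3354.
Step 5: Two-sided p-value via normal approximation = 2*(1 - Phi(|z|)) = 0.737316.
Step 6: alpha = 0.05. fail to reject H0.

R = 7, z = 0.3354, p = 0.737316, fail to reject H0.


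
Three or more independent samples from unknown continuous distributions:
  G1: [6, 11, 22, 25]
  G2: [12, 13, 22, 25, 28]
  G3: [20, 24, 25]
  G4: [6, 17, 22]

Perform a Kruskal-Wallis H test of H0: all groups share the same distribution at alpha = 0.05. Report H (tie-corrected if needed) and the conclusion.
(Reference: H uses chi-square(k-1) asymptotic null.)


Step 1: Combine all N = 15 observations and assign midranks.
sorted (value, group, rank): (6,G1,1.5), (6,G4,1.5), (11,G1,3), (12,G2,4), (13,G2,5), (17,G4,6), (20,G3,7), (22,G1,9), (22,G2,9), (22,G4,9), (24,G3,11), (25,G1,13), (25,G2,13), (25,G3,13), (28,G2,15)
Step 2: Sum ranks within each group.
R_1 = 26.5 (n_1 = 4)
R_2 = 46 (n_2 = 5)
R_3 = 31 (n_3 = 3)
R_4 = 16.5 (n_4 = 3)
Step 3: H = 12/(N(N+1)) * sum(R_i^2/n_i) - 3(N+1)
     = 12/(15*16) * (26.5^2/4 + 46^2/5 + 31^2/3 + 16.5^2/3) - 3*16
     = 0.050000 * 1009.85 - 48
     = 2.492292.
Step 4: Ties present; correction factor C = 1 - 54/(15^3 - 15) = 0.983929. Corrected H = 2.492292 / 0.983929 = 2.533001.
Step 5: Under H0, H ~ chi^2(3); p-value = 0.469357.
Step 6: alpha = 0.05. fail to reject H0.

H = 2.5330, df = 3, p = 0.469357, fail to reject H0.


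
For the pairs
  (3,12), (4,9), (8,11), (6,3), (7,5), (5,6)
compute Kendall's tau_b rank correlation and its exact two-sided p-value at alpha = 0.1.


Step 1: Enumerate the 15 unordered pairs (i,j) with i<j and classify each by sign(x_j-x_i) * sign(y_j-y_i).
  (1,2):dx=+1,dy=-3->D; (1,3):dx=+5,dy=-1->D; (1,4):dx=+3,dy=-9->D; (1,5):dx=+4,dy=-7->D
  (1,6):dx=+2,dy=-6->D; (2,3):dx=+4,dy=+2->C; (2,4):dx=+2,dy=-6->D; (2,5):dx=+3,dy=-4->D
  (2,6):dx=+1,dy=-3->D; (3,4):dx=-2,dy=-8->C; (3,5):dx=-1,dy=-6->C; (3,6):dx=-3,dy=-5->C
  (4,5):dx=+1,dy=+2->C; (4,6):dx=-1,dy=+3->D; (5,6):dx=-2,dy=+1->D
Step 2: C = 5, D = 10, total pairs = 15.
Step 3: tau = (C - D)/(n(n-1)/2) = (5 - 10)/15 = -0.333333.
Step 4: Exact two-sided p-value (enumerate n! = 720 permutations of y under H0): p = 0.469444.
Step 5: alpha = 0.1. fail to reject H0.

tau_b = -0.3333 (C=5, D=10), p = 0.469444, fail to reject H0.


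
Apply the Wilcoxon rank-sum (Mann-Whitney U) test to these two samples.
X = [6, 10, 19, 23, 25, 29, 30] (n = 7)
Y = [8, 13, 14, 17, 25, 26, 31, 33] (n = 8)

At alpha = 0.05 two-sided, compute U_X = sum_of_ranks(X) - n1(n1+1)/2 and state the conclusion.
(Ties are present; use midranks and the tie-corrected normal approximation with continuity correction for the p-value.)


Step 1: Combine and sort all 15 observations; assign midranks.
sorted (value, group): (6,X), (8,Y), (10,X), (13,Y), (14,Y), (17,Y), (19,X), (23,X), (25,X), (25,Y), (26,Y), (29,X), (30,X), (31,Y), (33,Y)
ranks: 6->1, 8->2, 10->3, 13->4, 14->5, 17->6, 19->7, 23->8, 25->9.5, 25->9.5, 26->11, 29->12, 30->13, 31->14, 33->15
Step 2: Rank sum for X: R1 = 1 + 3 + 7 + 8 + 9.5 + 12 + 13 = 53.5.
Step 3: U_X = R1 - n1(n1+1)/2 = 53.5 - 7*8/2 = 53.5 - 28 = 25.5.
       U_Y = n1*n2 - U_X = 56 - 25.5 = 30.5.
Step 4: Ties are present, so use the tie-corrected normal approximation (with continuity correction) for the p-value.
Step 5: p-value = 0.816801; compare to alpha = 0.05. fail to reject H0.

U_X = 25.5, p = 0.816801, fail to reject H0 at alpha = 0.05.


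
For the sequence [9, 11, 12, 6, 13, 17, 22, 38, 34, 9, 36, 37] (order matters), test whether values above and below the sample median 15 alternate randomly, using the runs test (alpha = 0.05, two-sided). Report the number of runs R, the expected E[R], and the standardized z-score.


Step 1: Compute median = 15; label A = above, B = below.
Labels in order: BBBBBAAAABAA  (n_A = 6, n_B = 6)
Step 2: Count runs R = 4.
Step 3: Under H0 (random ordering), E[R] = 2*n_A*n_B/(n_A+n_B) + 1 = 2*6*6/12 + 1 = 7.0000.
        Var[R] = 2*n_A*n_B*(2*n_A*n_B - n_A - n_B) / ((n_A+n_B)^2 * (n_A+n_B-1)) = 4320/1584 = 2.7273.
        SD[R] = 1.6514.
Step 4: Continuity-corrected z = (R + 0.5 - E[R]) / SD[R] = (4 + 0.5 - 7.0000) / 1.6514 = -1.5138.
Step 5: Two-sided p-value via normal approximation = 2*(1 - Phi(|z|)) = 0.130070.
Step 6: alpha = 0.05. fail to reject H0.

R = 4, z = -1.5138, p = 0.130070, fail to reject H0.


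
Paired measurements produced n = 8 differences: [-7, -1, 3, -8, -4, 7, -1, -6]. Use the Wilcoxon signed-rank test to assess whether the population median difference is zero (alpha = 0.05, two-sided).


Step 1: Drop any zero differences (none here) and take |d_i|.
|d| = [7, 1, 3, 8, 4, 7, 1, 6]
Step 2: Midrank |d_i| (ties get averaged ranks).
ranks: |7|->6.5, |1|->1.5, |3|->3, |8|->8, |4|->4, |7|->6.5, |1|->1.5, |6|->5
Step 3: Attach original signs; sum ranks with positive sign and with negative sign.
W+ = 3 + 6.5 = 9.5
W- = 6.5 + 1.5 + 8 + 4 + 1.5 + 5 = 26.5
(Check: W+ + W- = 36 should equal n(n+1)/2 = 36.)
Step 4: Test statistic W = min(W+, W-) = 9.5.
Step 5: Ties in |d|, so use the tie-corrected normal approximation.
        E[W] = n(n+1)/4 = 8*9/4 = 18.
        Tie groups: |d|=1 (t=2), |d|=7 (t=2); sum(t^3 - t) = 12.
        Var[W] = n(n+1)(2n+1)/24 - sum(t^3-t)/48 = 1224/24 - 12/48 = 50.75.
        z = (W - E[W]) / sqrt(Var[W]) = (9.5 - 18) / 7.1239 = -1.1932.
        Two-sided p = 2*Phi(z) = 0.232804.
Step 6: alpha = 0.05. fail to reject H0.

W+ = 9.5, W- = 26.5, W = min = 9.5, p = 0.232804, fail to reject H0.


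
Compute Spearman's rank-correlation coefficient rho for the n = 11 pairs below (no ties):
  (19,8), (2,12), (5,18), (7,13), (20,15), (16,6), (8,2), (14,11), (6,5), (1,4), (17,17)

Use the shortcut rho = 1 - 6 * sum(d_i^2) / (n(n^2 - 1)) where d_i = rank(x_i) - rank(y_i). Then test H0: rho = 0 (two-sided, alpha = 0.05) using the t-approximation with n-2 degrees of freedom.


Step 1: Rank x and y separately (midranks; no ties here).
rank(x): 19->10, 2->2, 5->3, 7->5, 20->11, 16->8, 8->6, 14->7, 6->4, 1->1, 17->9
rank(y): 8->5, 12->7, 18->11, 13->8, 15->9, 6->4, 2->1, 11->6, 5->3, 4->2, 17->10
Step 2: d_i = R_x(i) - R_y(i); compute d_i^2.
  (10-5)^2=25, (2-7)^2=25, (3-11)^2=64, (5-8)^2=9, (11-9)^2=4, (8-4)^2=16, (6-1)^2=25, (7-6)^2=1, (4-3)^2=1, (1-2)^2=1, (9-10)^2=1
sum(d^2) = 172.
Step 3: rho = 1 - 6*172 / (11*(11^2 - 1)) = 1 - 1032/1320 = 0.218182.
Step 4: Under H0, t = rho * sqrt((n-2)/(1-rho^2)) = 0.6707 ~ t(9).
Step 5: Two-sided p-value from the t-distribution with 9 df = 0.519248.
Step 6: alpha = 0.05. fail to reject H0.

rho = 0.2182, p = 0.519248, fail to reject H0 at alpha = 0.05.


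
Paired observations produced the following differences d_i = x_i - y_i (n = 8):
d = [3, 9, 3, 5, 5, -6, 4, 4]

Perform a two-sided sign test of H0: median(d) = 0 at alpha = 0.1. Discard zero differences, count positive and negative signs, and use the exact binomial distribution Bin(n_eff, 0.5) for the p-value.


Step 1: Discard zero differences. Original n = 8; n_eff = number of nonzero differences = 8.
Nonzero differences (with sign): +3, +9, +3, +5, +5, -6, +4, +4
Step 2: Count signs: positive = 7, negative = 1.
Step 3: Under H0: P(positive) = 0.5, so the number of positives S ~ Bin(8, 0.5).
Step 4: Two-sided exact p-value = sum of Bin(8,0.5) probabilities at or below the observed probability = 0.070312.
Step 5: alpha = 0.1. reject H0.

n_eff = 8, pos = 7, neg = 1, p = 0.070312, reject H0.


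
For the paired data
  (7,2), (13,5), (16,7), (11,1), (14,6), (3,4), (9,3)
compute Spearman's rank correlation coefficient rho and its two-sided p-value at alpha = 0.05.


Step 1: Rank x and y separately (midranks; no ties here).
rank(x): 7->2, 13->5, 16->7, 11->4, 14->6, 3->1, 9->3
rank(y): 2->2, 5->5, 7->7, 1->1, 6->6, 4->4, 3->3
Step 2: d_i = R_x(i) - R_y(i); compute d_i^2.
  (2-2)^2=0, (5-5)^2=0, (7-7)^2=0, (4-1)^2=9, (6-6)^2=0, (1-4)^2=9, (3-3)^2=0
sum(d^2) = 18.
Step 3: rho = 1 - 6*18 / (7*(7^2 - 1)) = 1 - 108/336 = 0.678571.
Step 4: Under H0, t = rho * sqrt((n-2)/(1-rho^2)) = 2.0657 ~ t(5).
Step 5: Two-sided p-value from the t-distribution with 5 df = 0.093750.
Step 6: alpha = 0.05. fail to reject H0.

rho = 0.6786, p = 0.093750, fail to reject H0 at alpha = 0.05.


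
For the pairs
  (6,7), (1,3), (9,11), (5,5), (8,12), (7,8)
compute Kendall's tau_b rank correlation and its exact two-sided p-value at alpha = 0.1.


Step 1: Enumerate the 15 unordered pairs (i,j) with i<j and classify each by sign(x_j-x_i) * sign(y_j-y_i).
  (1,2):dx=-5,dy=-4->C; (1,3):dx=+3,dy=+4->C; (1,4):dx=-1,dy=-2->C; (1,5):dx=+2,dy=+5->C
  (1,6):dx=+1,dy=+1->C; (2,3):dx=+8,dy=+8->C; (2,4):dx=+4,dy=+2->C; (2,5):dx=+7,dy=+9->C
  (2,6):dx=+6,dy=+5->C; (3,4):dx=-4,dy=-6->C; (3,5):dx=-1,dy=+1->D; (3,6):dx=-2,dy=-3->C
  (4,5):dx=+3,dy=+7->C; (4,6):dx=+2,dy=+3->C; (5,6):dx=-1,dy=-4->C
Step 2: C = 14, D = 1, total pairs = 15.
Step 3: tau = (C - D)/(n(n-1)/2) = (14 - 1)/15 = 0.866667.
Step 4: Exact two-sided p-value (enumerate n! = 720 permutations of y under H0): p = 0.016667.
Step 5: alpha = 0.1. reject H0.

tau_b = 0.8667 (C=14, D=1), p = 0.016667, reject H0.


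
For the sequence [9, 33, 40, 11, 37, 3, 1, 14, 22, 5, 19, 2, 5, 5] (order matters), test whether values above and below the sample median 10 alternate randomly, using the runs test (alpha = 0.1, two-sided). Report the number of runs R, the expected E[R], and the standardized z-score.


Step 1: Compute median = 10; label A = above, B = below.
Labels in order: BAAAABBAABABBB  (n_A = 7, n_B = 7)
Step 2: Count runs R = 7.
Step 3: Under H0 (random ordering), E[R] = 2*n_A*n_B/(n_A+n_B) + 1 = 2*7*7/14 + 1 = 8.0000.
        Var[R] = 2*n_A*n_B*(2*n_A*n_B - n_A - n_B) / ((n_A+n_B)^2 * (n_A+n_B-1)) = 8232/2548 = 3.2308.
        SD[R] = 1.7974.
Step 4: Continuity-corrected z = (R + 0.5 - E[R]) / SD[R] = (7 + 0.5 - 8.0000) / 1.7974 = -0.2782.
Step 5: Two-sided p-value via normal approximation = 2*(1 - Phi(|z|)) = 0.780879.
Step 6: alpha = 0.1. fail to reject H0.

R = 7, z = -0.2782, p = 0.780879, fail to reject H0.


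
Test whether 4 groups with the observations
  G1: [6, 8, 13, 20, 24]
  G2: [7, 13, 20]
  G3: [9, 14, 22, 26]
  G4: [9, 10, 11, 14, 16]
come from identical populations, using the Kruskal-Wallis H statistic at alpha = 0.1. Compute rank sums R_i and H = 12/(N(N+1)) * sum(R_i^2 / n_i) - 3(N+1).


Step 1: Combine all N = 17 observations and assign midranks.
sorted (value, group, rank): (6,G1,1), (7,G2,2), (8,G1,3), (9,G3,4.5), (9,G4,4.5), (10,G4,6), (11,G4,7), (13,G1,8.5), (13,G2,8.5), (14,G3,10.5), (14,G4,10.5), (16,G4,12), (20,G1,13.5), (20,G2,13.5), (22,G3,15), (24,G1,16), (26,G3,17)
Step 2: Sum ranks within each group.
R_1 = 42 (n_1 = 5)
R_2 = 24 (n_2 = 3)
R_3 = 47 (n_3 = 4)
R_4 = 40 (n_4 = 5)
Step 3: H = 12/(N(N+1)) * sum(R_i^2/n_i) - 3(N+1)
     = 12/(17*18) * (42^2/5 + 24^2/3 + 47^2/4 + 40^2/5) - 3*18
     = 0.039216 * 1417.05 - 54
     = 1.570588.
Step 4: Ties present; correction factor C = 1 - 24/(17^3 - 17) = 0.995098. Corrected H = 1.570588 / 0.995098 = 1.578325.
Step 5: Under H0, H ~ chi^2(3); p-value = 0.664314.
Step 6: alpha = 0.1. fail to reject H0.

H = 1.5783, df = 3, p = 0.664314, fail to reject H0.


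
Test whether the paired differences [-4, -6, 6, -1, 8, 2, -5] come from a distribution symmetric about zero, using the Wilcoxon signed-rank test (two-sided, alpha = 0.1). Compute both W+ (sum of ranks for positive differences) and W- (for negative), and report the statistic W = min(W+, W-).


Step 1: Drop any zero differences (none here) and take |d_i|.
|d| = [4, 6, 6, 1, 8, 2, 5]
Step 2: Midrank |d_i| (ties get averaged ranks).
ranks: |4|->3, |6|->5.5, |6|->5.5, |1|->1, |8|->7, |2|->2, |5|->4
Step 3: Attach original signs; sum ranks with positive sign and with negative sign.
W+ = 5.5 + 7 + 2 = 14.5
W- = 3 + 5.5 + 1 + 4 = 13.5
(Check: W+ + W- = 28 should equal n(n+1)/2 = 28.)
Step 4: Test statistic W = min(W+, W-) = 13.5.
Step 5: Ties in |d|, so use the tie-corrected normal approximation.
        E[W] = n(n+1)/4 = 7*8/4 = 14.
        Tie groups: |d|=6 (t=2); sum(t^3 - t) = 6.
        Var[W] = n(n+1)(2n+1)/24 - sum(t^3-t)/48 = 840/24 - 6/48 = 34.875.
        z = (W - E[W]) / sqrt(Var[W]) = (13.5 - 14) / 5.9055 = -0.0847.
        Two-sided p = 2*Phi(z) = 0.932526.
Step 6: alpha = 0.1. fail to reject H0.

W+ = 14.5, W- = 13.5, W = min = 13.5, p = 0.932526, fail to reject H0.


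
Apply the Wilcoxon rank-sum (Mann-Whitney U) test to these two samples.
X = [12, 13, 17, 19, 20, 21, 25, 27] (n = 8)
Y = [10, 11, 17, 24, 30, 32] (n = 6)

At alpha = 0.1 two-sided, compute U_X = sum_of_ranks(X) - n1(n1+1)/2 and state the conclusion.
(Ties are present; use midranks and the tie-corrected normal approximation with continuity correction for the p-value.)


Step 1: Combine and sort all 14 observations; assign midranks.
sorted (value, group): (10,Y), (11,Y), (12,X), (13,X), (17,X), (17,Y), (19,X), (20,X), (21,X), (24,Y), (25,X), (27,X), (30,Y), (32,Y)
ranks: 10->1, 11->2, 12->3, 13->4, 17->5.5, 17->5.5, 19->7, 20->8, 21->9, 24->10, 25->11, 27->12, 30->13, 32->14
Step 2: Rank sum for X: R1 = 3 + 4 + 5.5 + 7 + 8 + 9 + 11 + 12 = 59.5.
Step 3: U_X = R1 - n1(n1+1)/2 = 59.5 - 8*9/2 = 59.5 - 36 = 23.5.
       U_Y = n1*n2 - U_X = 48 - 23.5 = 24.5.
Step 4: Ties are present, so use the tie-corrected normal approximation (with continuity correction) for the p-value.
Step 5: p-value = 1.000000; compare to alpha = 0.1. fail to reject H0.

U_X = 23.5, p = 1.000000, fail to reject H0 at alpha = 0.1.


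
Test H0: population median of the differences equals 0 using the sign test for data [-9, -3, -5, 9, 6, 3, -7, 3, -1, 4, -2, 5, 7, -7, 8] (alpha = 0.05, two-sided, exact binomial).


Step 1: Discard zero differences. Original n = 15; n_eff = number of nonzero differences = 15.
Nonzero differences (with sign): -9, -3, -5, +9, +6, +3, -7, +3, -1, +4, -2, +5, +7, -7, +8
Step 2: Count signs: positive = 8, negative = 7.
Step 3: Under H0: P(positive) = 0.5, so the number of positives S ~ Bin(15, 0.5).
Step 4: Two-sided exact p-value = sum of Bin(15,0.5) probabilities at or below the observed probability = 1.000000.
Step 5: alpha = 0.05. fail to reject H0.

n_eff = 15, pos = 8, neg = 7, p = 1.000000, fail to reject H0.


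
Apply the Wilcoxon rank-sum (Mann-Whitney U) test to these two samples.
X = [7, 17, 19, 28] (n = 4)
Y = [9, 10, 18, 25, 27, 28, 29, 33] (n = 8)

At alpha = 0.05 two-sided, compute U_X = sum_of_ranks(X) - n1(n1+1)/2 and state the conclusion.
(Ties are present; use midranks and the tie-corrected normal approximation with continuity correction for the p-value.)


Step 1: Combine and sort all 12 observations; assign midranks.
sorted (value, group): (7,X), (9,Y), (10,Y), (17,X), (18,Y), (19,X), (25,Y), (27,Y), (28,X), (28,Y), (29,Y), (33,Y)
ranks: 7->1, 9->2, 10->3, 17->4, 18->5, 19->6, 25->7, 27->8, 28->9.5, 28->9.5, 29->11, 33->12
Step 2: Rank sum for X: R1 = 1 + 4 + 6 + 9.5 = 20.5.
Step 3: U_X = R1 - n1(n1+1)/2 = 20.5 - 4*5/2 = 20.5 - 10 = 10.5.
       U_Y = n1*n2 - U_X = 32 - 10.5 = 21.5.
Step 4: Ties are present, so use the tie-corrected normal approximation (with continuity correction) for the p-value.
Step 5: p-value = 0.394938; compare to alpha = 0.05. fail to reject H0.

U_X = 10.5, p = 0.394938, fail to reject H0 at alpha = 0.05.


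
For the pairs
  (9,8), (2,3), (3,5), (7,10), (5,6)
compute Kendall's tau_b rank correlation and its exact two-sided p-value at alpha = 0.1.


Step 1: Enumerate the 10 unordered pairs (i,j) with i<j and classify each by sign(x_j-x_i) * sign(y_j-y_i).
  (1,2):dx=-7,dy=-5->C; (1,3):dx=-6,dy=-3->C; (1,4):dx=-2,dy=+2->D; (1,5):dx=-4,dy=-2->C
  (2,3):dx=+1,dy=+2->C; (2,4):dx=+5,dy=+7->C; (2,5):dx=+3,dy=+3->C; (3,4):dx=+4,dy=+5->C
  (3,5):dx=+2,dy=+1->C; (4,5):dx=-2,dy=-4->C
Step 2: C = 9, D = 1, total pairs = 10.
Step 3: tau = (C - D)/(n(n-1)/2) = (9 - 1)/10 = 0.800000.
Step 4: Exact two-sided p-value (enumerate n! = 120 permutations of y under H0): p = 0.083333.
Step 5: alpha = 0.1. reject H0.

tau_b = 0.8000 (C=9, D=1), p = 0.083333, reject H0.


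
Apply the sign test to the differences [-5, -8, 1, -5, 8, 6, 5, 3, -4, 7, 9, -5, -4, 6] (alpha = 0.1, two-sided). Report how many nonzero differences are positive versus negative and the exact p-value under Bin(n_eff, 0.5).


Step 1: Discard zero differences. Original n = 14; n_eff = number of nonzero differences = 14.
Nonzero differences (with sign): -5, -8, +1, -5, +8, +6, +5, +3, -4, +7, +9, -5, -4, +6
Step 2: Count signs: positive = 8, negative = 6.
Step 3: Under H0: P(positive) = 0.5, so the number of positives S ~ Bin(14, 0.5).
Step 4: Two-sided exact p-value = sum of Bin(14,0.5) probabilities at or below the observed probability = 0.790527.
Step 5: alpha = 0.1. fail to reject H0.

n_eff = 14, pos = 8, neg = 6, p = 0.790527, fail to reject H0.


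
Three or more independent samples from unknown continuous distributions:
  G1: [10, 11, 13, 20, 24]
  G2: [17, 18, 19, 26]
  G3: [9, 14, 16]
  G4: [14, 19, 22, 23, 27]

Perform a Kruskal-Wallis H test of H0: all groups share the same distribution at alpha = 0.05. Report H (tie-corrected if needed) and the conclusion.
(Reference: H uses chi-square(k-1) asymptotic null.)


Step 1: Combine all N = 17 observations and assign midranks.
sorted (value, group, rank): (9,G3,1), (10,G1,2), (11,G1,3), (13,G1,4), (14,G3,5.5), (14,G4,5.5), (16,G3,7), (17,G2,8), (18,G2,9), (19,G2,10.5), (19,G4,10.5), (20,G1,12), (22,G4,13), (23,G4,14), (24,G1,15), (26,G2,16), (27,G4,17)
Step 2: Sum ranks within each group.
R_1 = 36 (n_1 = 5)
R_2 = 43.5 (n_2 = 4)
R_3 = 13.5 (n_3 = 3)
R_4 = 60 (n_4 = 5)
Step 3: H = 12/(N(N+1)) * sum(R_i^2/n_i) - 3(N+1)
     = 12/(17*18) * (36^2/5 + 43.5^2/4 + 13.5^2/3 + 60^2/5) - 3*18
     = 0.039216 * 1513.01 - 54
     = 5.333824.
Step 4: Ties present; correction factor C = 1 - 12/(17^3 - 17) = 0.997549. Corrected H = 5.333824 / 0.997549 = 5.346929.
Step 5: Under H0, H ~ chi^2(3); p-value = 0.148086.
Step 6: alpha = 0.05. fail to reject H0.

H = 5.3469, df = 3, p = 0.148086, fail to reject H0.


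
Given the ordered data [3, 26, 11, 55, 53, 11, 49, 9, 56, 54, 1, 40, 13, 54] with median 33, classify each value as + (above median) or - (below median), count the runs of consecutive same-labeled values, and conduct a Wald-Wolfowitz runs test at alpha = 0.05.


Step 1: Compute median = 33; label A = above, B = below.
Labels in order: BBBAABABAABABA  (n_A = 7, n_B = 7)
Step 2: Count runs R = 10.
Step 3: Under H0 (random ordering), E[R] = 2*n_A*n_B/(n_A+n_B) + 1 = 2*7*7/14 + 1 = 8.0000.
        Var[R] = 2*n_A*n_B*(2*n_A*n_B - n_A - n_B) / ((n_A+n_B)^2 * (n_A+n_B-1)) = 8232/2548 = 3.2308.
        SD[R] = 1.7974.
Step 4: Continuity-corrected z = (R - 0.5 - E[R]) / SD[R] = (10 - 0.5 - 8.0000) / 1.7974 = 0.8345.
Step 5: Two-sided p-value via normal approximation = 2*(1 - Phi(|z|)) = 0.403986.
Step 6: alpha = 0.05. fail to reject H0.

R = 10, z = 0.8345, p = 0.403986, fail to reject H0.


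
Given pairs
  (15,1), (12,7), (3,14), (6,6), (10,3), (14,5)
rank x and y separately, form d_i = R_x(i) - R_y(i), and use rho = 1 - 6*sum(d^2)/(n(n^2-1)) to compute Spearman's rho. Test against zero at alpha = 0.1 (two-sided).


Step 1: Rank x and y separately (midranks; no ties here).
rank(x): 15->6, 12->4, 3->1, 6->2, 10->3, 14->5
rank(y): 1->1, 7->5, 14->6, 6->4, 3->2, 5->3
Step 2: d_i = R_x(i) - R_y(i); compute d_i^2.
  (6-1)^2=25, (4-5)^2=1, (1-6)^2=25, (2-4)^2=4, (3-2)^2=1, (5-3)^2=4
sum(d^2) = 60.
Step 3: rho = 1 - 6*60 / (6*(6^2 - 1)) = 1 - 360/210 = -0.714286.
Step 4: Under H0, t = rho * sqrt((n-2)/(1-rho^2)) = -2.0412 ~ t(4).
Step 5: Two-sided p-value from the t-distribution with 4 df = 0.110787.
Step 6: alpha = 0.1. fail to reject H0.

rho = -0.7143, p = 0.110787, fail to reject H0 at alpha = 0.1.


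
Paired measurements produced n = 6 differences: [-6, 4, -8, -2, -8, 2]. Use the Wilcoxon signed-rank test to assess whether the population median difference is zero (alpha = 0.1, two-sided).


Step 1: Drop any zero differences (none here) and take |d_i|.
|d| = [6, 4, 8, 2, 8, 2]
Step 2: Midrank |d_i| (ties get averaged ranks).
ranks: |6|->4, |4|->3, |8|->5.5, |2|->1.5, |8|->5.5, |2|->1.5
Step 3: Attach original signs; sum ranks with positive sign and with negative sign.
W+ = 3 + 1.5 = 4.5
W- = 4 + 5.5 + 1.5 + 5.5 = 16.5
(Check: W+ + W- = 21 should equal n(n+1)/2 = 21.)
Step 4: Test statistic W = min(W+, W-) = 4.5.
Step 5: Ties in |d|, so use the tie-corrected normal approximation.
        E[W] = n(n+1)/4 = 6*7/4 = 10.5.
        Tie groups: |d|=2 (t=2), |d|=8 (t=2); sum(t^3 - t) = 12.
        Var[W] = n(n+1)(2n+1)/24 - sum(t^3-t)/48 = 546/24 - 12/48 = 22.5.
        z = (W - E[W]) / sqrt(Var[W]) = (4.5 - 10.5) / 4.7434 = -1.2649.
        Two-sided p = 2*Phi(z) = 0.205903.
Step 6: alpha = 0.1. fail to reject H0.

W+ = 4.5, W- = 16.5, W = min = 4.5, p = 0.205903, fail to reject H0.


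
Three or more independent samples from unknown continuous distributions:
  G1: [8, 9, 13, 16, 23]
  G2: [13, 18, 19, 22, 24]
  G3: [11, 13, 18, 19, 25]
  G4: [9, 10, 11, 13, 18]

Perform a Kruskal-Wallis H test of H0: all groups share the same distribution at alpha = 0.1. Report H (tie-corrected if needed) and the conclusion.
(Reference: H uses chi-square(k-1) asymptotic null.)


Step 1: Combine all N = 20 observations and assign midranks.
sorted (value, group, rank): (8,G1,1), (9,G1,2.5), (9,G4,2.5), (10,G4,4), (11,G3,5.5), (11,G4,5.5), (13,G1,8.5), (13,G2,8.5), (13,G3,8.5), (13,G4,8.5), (16,G1,11), (18,G2,13), (18,G3,13), (18,G4,13), (19,G2,15.5), (19,G3,15.5), (22,G2,17), (23,G1,18), (24,G2,19), (25,G3,20)
Step 2: Sum ranks within each group.
R_1 = 41 (n_1 = 5)
R_2 = 73 (n_2 = 5)
R_3 = 62.5 (n_3 = 5)
R_4 = 33.5 (n_4 = 5)
Step 3: H = 12/(N(N+1)) * sum(R_i^2/n_i) - 3(N+1)
     = 12/(20*21) * (41^2/5 + 73^2/5 + 62.5^2/5 + 33.5^2/5) - 3*21
     = 0.028571 * 2407.7 - 63
     = 5.791429.
Step 4: Ties present; correction factor C = 1 - 102/(20^3 - 20) = 0.987218. Corrected H = 5.791429 / 0.987218 = 5.866413.
Step 5: Under H0, H ~ chi^2(3); p-value = 0.118294.
Step 6: alpha = 0.1. fail to reject H0.

H = 5.8664, df = 3, p = 0.118294, fail to reject H0.


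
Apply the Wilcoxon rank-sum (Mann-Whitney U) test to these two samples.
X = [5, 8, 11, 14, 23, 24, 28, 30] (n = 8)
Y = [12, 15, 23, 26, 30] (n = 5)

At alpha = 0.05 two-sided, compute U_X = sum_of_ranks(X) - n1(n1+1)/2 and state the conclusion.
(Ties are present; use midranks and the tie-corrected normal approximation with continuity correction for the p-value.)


Step 1: Combine and sort all 13 observations; assign midranks.
sorted (value, group): (5,X), (8,X), (11,X), (12,Y), (14,X), (15,Y), (23,X), (23,Y), (24,X), (26,Y), (28,X), (30,X), (30,Y)
ranks: 5->1, 8->2, 11->3, 12->4, 14->5, 15->6, 23->7.5, 23->7.5, 24->9, 26->10, 28->11, 30->12.5, 30->12.5
Step 2: Rank sum for X: R1 = 1 + 2 + 3 + 5 + 7.5 + 9 + 11 + 12.5 = 51.
Step 3: U_X = R1 - n1(n1+1)/2 = 51 - 8*9/2 = 51 - 36 = 15.
       U_Y = n1*n2 - U_X = 40 - 15 = 25.
Step 4: Ties are present, so use the tie-corrected normal approximation (with continuity correction) for the p-value.
Step 5: p-value = 0.508901; compare to alpha = 0.05. fail to reject H0.

U_X = 15, p = 0.508901, fail to reject H0 at alpha = 0.05.
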